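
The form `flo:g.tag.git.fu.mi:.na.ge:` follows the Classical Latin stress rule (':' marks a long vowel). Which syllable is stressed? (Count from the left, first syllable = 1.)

Classical Latin: stress the penult if heavy (long vowel or closed), else the antepenult.
Weights: 5 mi: H, 6 na L, 7 ge: H.
The penult (syllable 6, na) is light, so stress falls on the antepenult (syllable 5, mi:).
Stress on syllable 5: flo:g.tag.git.fu.ˈmi:.na.ge:.

5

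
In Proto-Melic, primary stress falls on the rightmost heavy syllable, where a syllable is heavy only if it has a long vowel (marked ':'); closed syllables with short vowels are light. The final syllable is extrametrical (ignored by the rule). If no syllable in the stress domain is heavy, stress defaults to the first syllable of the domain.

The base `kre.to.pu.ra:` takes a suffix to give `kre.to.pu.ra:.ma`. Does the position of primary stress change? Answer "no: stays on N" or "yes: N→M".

yes: 1→4

Base `kre.to.pu.ra:` (4 syllables):
  The final syllable (4, ra:) is extrametrical; the stress domain is syllables 1–3.
  Weights: 1 kre L, 2 to L, 3 pu L.
  No heavy syllable in the domain; default to the first syllable of the domain = syllable 1.
  → primary stress on syllable 1.
Suffixed `kre.to.pu.ra:.ma` (5 syllables):
  The final syllable (5, ma) is extrametrical; the stress domain is syllables 1–4.
  Weights: 1 kre L, 2 to L, 3 pu L, 4 ra: H.
  Heavy syllables in the domain: 4. The rightmost is syllable 4 (ra:).
  → primary stress on syllable 4.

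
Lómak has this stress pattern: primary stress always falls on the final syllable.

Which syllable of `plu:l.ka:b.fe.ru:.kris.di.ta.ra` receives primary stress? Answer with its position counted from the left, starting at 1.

The word has 8 syllables; the final syllable is syllable 8 (ra).
Primary stress: syllable 8 → plu:l.ka:b.fe.ru:.kris.di.ta.ˈra.

8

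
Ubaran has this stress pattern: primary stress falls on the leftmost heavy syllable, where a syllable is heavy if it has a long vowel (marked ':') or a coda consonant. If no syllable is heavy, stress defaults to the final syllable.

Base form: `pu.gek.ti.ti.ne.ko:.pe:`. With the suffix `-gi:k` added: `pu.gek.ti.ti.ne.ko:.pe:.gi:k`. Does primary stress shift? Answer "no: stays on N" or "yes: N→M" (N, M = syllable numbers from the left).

Base `pu.gek.ti.ti.ne.ko:.pe:` (7 syllables):
  Weights: 1 pu L, 2 gek H, 3 ti L, 4 ti L, 5 ne L, 6 ko: H, 7 pe: H.
  Heavy syllables in the domain: 2, 6, 7. The leftmost is syllable 2 (gek).
  → primary stress on syllable 2.
Suffixed `pu.gek.ti.ti.ne.ko:.pe:.gi:k` (8 syllables):
  Weights: 1 pu L, 2 gek H, 3 ti L, 4 ti L, 5 ne L, 6 ko: H, 7 pe: H, 8 gi:k H.
  Heavy syllables in the domain: 2, 6, 7, 8. The leftmost is syllable 2 (gek).
  → primary stress on syllable 2.

no: stays on 2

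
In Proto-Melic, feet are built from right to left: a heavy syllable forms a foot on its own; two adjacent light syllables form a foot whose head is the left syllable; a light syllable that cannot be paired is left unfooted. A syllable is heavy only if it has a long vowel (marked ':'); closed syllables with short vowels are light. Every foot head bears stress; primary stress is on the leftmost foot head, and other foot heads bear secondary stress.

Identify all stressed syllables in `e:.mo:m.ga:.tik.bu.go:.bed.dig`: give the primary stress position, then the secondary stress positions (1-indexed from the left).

Weights: 1 e: H, 2 mo:m H, 3 ga: H, 4 tik L, 5 bu L, 6 go: H, 7 bed L, 8 dig L.
Parse right to left (heavy = foot alone; LL = one foot; stranded L unfooted): (ˈe:) (ˈmo:m) (ˈga:) (ˈtik.bu) (ˈgo:) (ˈbed.dig).
Foot heads: 1, 2, 3, 4, 6, 7.
Primary stress on the leftmost head = syllable 1.
Secondary stress on 2, 3, 4, 6, 7: ˈe:.ˌmo:m.ˌga:.ˌtik.bu.ˌgo:.ˌbed.dig.

primary 1, secondary 2, 3, 4, 6, 7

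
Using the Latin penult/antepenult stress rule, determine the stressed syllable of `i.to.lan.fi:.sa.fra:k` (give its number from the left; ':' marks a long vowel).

4

Classical Latin: stress the penult if heavy (long vowel or closed), else the antepenult.
Weights: 4 fi: H, 5 sa L, 6 fra:k H.
The penult (syllable 5, sa) is light, so stress falls on the antepenult (syllable 4, fi:).
Stress on syllable 4: i.to.lan.ˈfi:.sa.fra:k.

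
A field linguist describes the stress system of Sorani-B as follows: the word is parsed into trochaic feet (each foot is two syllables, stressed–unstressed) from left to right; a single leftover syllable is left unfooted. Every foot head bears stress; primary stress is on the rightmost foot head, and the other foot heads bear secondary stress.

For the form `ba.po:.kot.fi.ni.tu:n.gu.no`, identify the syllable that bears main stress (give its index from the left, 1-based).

7

Parse left to right into trochaic (ˈσσ) feet: (ˈba.po:) (ˈkot.fi) (ˈni.tu:n) (ˈgu.no).
Foot heads (stressed positions): 1, 3, 5, 7.
End Rule Rightmost: primary stress on the rightmost head = syllable 7.
Primary stress: syllable 7 → ba.po:.kot.fi.ni.tu:n.ˈgu.no.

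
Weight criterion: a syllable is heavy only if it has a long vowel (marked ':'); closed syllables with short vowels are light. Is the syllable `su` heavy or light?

`su`: short vowel, open (no coda). Short vowel → light.

light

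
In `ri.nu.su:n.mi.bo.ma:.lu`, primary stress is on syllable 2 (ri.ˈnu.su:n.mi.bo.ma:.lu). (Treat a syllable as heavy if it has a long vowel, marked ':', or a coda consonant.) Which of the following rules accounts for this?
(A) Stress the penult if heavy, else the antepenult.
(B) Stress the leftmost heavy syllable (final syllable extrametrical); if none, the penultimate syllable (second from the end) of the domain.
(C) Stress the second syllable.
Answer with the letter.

C

Rule A → syllable 6 (observed: 2).
Rule B → syllable 3 (observed: 2).
Rule C → syllable 2 ✓.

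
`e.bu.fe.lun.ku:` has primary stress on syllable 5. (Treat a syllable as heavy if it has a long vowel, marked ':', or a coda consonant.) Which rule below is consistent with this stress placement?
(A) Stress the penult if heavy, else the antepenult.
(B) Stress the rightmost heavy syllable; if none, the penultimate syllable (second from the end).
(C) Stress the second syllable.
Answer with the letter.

B

Rule A → syllable 4 (observed: 5).
Rule B → syllable 5 ✓.
Rule C → syllable 2 (observed: 5).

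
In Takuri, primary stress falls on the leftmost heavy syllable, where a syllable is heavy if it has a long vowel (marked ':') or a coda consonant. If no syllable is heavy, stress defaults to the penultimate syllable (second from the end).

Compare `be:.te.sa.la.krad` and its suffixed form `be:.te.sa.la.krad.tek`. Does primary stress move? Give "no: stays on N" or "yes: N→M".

no: stays on 1

Base `be:.te.sa.la.krad` (5 syllables):
  Weights: 1 be: H, 2 te L, 3 sa L, 4 la L, 5 krad H.
  Heavy syllables in the domain: 1, 5. The leftmost is syllable 1 (be:).
  → primary stress on syllable 1.
Suffixed `be:.te.sa.la.krad.tek` (6 syllables):
  Weights: 1 be: H, 2 te L, 3 sa L, 4 la L, 5 krad H, 6 tek H.
  Heavy syllables in the domain: 1, 5, 6. The leftmost is syllable 1 (be:).
  → primary stress on syllable 1.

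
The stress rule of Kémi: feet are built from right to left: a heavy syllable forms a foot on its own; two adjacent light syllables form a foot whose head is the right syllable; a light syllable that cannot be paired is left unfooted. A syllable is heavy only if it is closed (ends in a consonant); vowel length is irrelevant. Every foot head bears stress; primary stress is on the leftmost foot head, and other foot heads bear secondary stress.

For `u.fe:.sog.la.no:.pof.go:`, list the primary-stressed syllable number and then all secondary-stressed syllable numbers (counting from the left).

primary 2, secondary 3, 5, 6

Weights: 1 u L, 2 fe: L, 3 sog H, 4 la L, 5 no: L, 6 pof H, 7 go: L.
Parse right to left (heavy = foot alone; LL = one foot; stranded L unfooted): (u.ˈfe:) (ˈsog) (la.ˈno:) (ˈpof) go:.
Foot heads: 2, 3, 5, 6.
Primary stress on the leftmost head = syllable 2.
Secondary stress on 3, 5, 6: u.ˈfe:.ˌsog.la.ˌno:.ˌpof.go:.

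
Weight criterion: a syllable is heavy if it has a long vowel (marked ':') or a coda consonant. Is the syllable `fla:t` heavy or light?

`fla:t`: long vowel, closed (coda /t/). Long vowel and closed → heavy.

heavy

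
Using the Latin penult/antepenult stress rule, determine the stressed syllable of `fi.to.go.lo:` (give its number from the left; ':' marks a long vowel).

2

Classical Latin: stress the penult if heavy (long vowel or closed), else the antepenult.
Weights: 2 to L, 3 go L, 4 lo: H.
The penult (syllable 3, go) is light, so stress falls on the antepenult (syllable 2, to).
Stress on syllable 2: fi.ˈto.go.lo:.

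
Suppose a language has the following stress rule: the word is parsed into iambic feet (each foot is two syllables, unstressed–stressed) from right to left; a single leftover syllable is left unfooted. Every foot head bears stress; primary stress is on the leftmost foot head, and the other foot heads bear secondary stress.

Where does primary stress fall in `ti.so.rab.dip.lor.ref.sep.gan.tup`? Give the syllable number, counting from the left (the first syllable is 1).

3

Parse right to left into iambic (σˈσ) feet: ti (so.ˈrab) (dip.ˈlor) (ref.ˈsep) (gan.ˈtup). Syllable 1 is left unfooted.
Foot heads (stressed positions): 3, 5, 7, 9.
End Rule Leftmost: primary stress on the leftmost head = syllable 3.
Primary stress: syllable 3 → ti.so.ˈrab.dip.lor.ref.sep.gan.tup.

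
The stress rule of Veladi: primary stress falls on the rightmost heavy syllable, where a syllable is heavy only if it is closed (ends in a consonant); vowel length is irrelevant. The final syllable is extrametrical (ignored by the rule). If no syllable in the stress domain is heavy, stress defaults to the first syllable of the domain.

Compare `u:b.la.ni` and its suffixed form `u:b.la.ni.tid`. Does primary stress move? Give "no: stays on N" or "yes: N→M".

no: stays on 1

Base `u:b.la.ni` (3 syllables):
  The final syllable (3, ni) is extrametrical; the stress domain is syllables 1–2.
  Weights: 1 u:b H, 2 la L.
  Heavy syllables in the domain: 1. The rightmost is syllable 1 (u:b).
  → primary stress on syllable 1.
Suffixed `u:b.la.ni.tid` (4 syllables):
  The final syllable (4, tid) is extrametrical; the stress domain is syllables 1–3.
  Weights: 1 u:b H, 2 la L, 3 ni L.
  Heavy syllables in the domain: 1. The rightmost is syllable 1 (u:b).
  → primary stress on syllable 1.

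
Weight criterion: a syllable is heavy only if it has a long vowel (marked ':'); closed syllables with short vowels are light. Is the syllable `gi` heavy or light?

light

`gi`: short vowel, open (no coda). Short vowel → light.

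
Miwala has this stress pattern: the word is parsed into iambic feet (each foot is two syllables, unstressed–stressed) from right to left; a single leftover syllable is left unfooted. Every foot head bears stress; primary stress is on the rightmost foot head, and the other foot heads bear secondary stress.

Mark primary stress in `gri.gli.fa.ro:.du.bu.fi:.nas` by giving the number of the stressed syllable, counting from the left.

Parse right to left into iambic (σˈσ) feet: (gri.ˈgli) (fa.ˈro:) (du.ˈbu) (fi:.ˈnas).
Foot heads (stressed positions): 2, 4, 6, 8.
End Rule Rightmost: primary stress on the rightmost head = syllable 8.
Primary stress: syllable 8 → gri.gli.fa.ro:.du.bu.fi:.ˈnas.

8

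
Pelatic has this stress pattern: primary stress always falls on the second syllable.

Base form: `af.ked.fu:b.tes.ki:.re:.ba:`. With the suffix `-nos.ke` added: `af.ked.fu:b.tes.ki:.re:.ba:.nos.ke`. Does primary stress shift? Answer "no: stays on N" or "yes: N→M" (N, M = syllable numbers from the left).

no: stays on 2

Base `af.ked.fu:b.tes.ki:.re:.ba:` (7 syllables):
  The word has 7 syllables; the second syllable is syllable 2 (ked).
  → primary stress on syllable 2.
Suffixed `af.ked.fu:b.tes.ki:.re:.ba:.nos.ke` (9 syllables):
  The word has 9 syllables; the second syllable is syllable 2 (ked).
  → primary stress on syllable 2.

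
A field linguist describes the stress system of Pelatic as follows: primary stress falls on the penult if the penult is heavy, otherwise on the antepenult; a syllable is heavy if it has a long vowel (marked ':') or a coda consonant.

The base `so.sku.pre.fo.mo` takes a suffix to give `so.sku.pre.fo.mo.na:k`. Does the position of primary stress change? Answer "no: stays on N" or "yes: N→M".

Base `so.sku.pre.fo.mo` (5 syllables):
  Weights: 3 pre L, 4 fo L, 5 mo L.
  The penult (syllable 4, fo) is light, so stress falls on the antepenult (syllable 3, pre).
  → primary stress on syllable 3.
Suffixed `so.sku.pre.fo.mo.na:k` (6 syllables):
  Weights: 4 fo L, 5 mo L, 6 na:k H.
  The penult (syllable 5, mo) is light, so stress falls on the antepenult (syllable 4, fo).
  → primary stress on syllable 4.

yes: 3→4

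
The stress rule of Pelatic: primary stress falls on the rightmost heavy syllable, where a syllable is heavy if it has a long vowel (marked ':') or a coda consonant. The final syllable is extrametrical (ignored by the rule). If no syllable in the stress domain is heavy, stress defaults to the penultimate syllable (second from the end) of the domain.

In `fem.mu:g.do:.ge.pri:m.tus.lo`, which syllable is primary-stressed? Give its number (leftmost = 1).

6

The final syllable (7, lo) is extrametrical; the stress domain is syllables 1–6.
Weights: 1 fem H, 2 mu:g H, 3 do: H, 4 ge L, 5 pri:m H, 6 tus H.
Heavy syllables in the domain: 1, 2, 3, 5, 6. The rightmost is syllable 6 (tus).
Primary stress: syllable 6 → fem.mu:g.do:.ge.pri:m.ˈtus.lo.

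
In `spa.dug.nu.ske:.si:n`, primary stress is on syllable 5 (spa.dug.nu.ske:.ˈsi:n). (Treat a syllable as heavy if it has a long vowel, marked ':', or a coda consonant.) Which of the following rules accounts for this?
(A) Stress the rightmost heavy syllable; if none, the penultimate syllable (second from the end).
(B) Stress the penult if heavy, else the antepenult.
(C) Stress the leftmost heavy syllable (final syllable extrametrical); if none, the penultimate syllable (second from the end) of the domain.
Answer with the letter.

A

Rule A → syllable 5 ✓.
Rule B → syllable 4 (observed: 5).
Rule C → syllable 2 (observed: 5).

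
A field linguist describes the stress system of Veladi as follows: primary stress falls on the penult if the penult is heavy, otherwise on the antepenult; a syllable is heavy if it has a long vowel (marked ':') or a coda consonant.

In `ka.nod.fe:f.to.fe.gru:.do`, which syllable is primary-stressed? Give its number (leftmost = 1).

Weights: 5 fe L, 6 gru: H, 7 do L.
The penult (syllable 6, gru:) is heavy, so it takes stress.
Primary stress: syllable 6 → ka.nod.fe:f.to.fe.ˈgru:.do.

6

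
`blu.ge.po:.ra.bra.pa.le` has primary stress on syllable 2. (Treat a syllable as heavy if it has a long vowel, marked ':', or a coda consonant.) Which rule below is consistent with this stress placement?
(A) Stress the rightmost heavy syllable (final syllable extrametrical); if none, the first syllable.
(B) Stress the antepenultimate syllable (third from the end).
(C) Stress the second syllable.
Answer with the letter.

Rule A → syllable 3 (observed: 2).
Rule B → syllable 5 (observed: 2).
Rule C → syllable 2 ✓.

C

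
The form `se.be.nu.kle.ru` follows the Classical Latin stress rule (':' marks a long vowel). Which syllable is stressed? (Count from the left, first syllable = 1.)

Classical Latin: stress the penult if heavy (long vowel or closed), else the antepenult.
Weights: 3 nu L, 4 kle L, 5 ru L.
The penult (syllable 4, kle) is light, so stress falls on the antepenult (syllable 3, nu).
Stress on syllable 3: se.be.ˈnu.kle.ru.

3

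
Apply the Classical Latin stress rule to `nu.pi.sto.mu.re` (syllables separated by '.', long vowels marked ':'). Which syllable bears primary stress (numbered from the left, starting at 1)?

Classical Latin: stress the penult if heavy (long vowel or closed), else the antepenult.
Weights: 3 sto L, 4 mu L, 5 re L.
The penult (syllable 4, mu) is light, so stress falls on the antepenult (syllable 3, sto).
Stress on syllable 3: nu.pi.ˈsto.mu.re.

3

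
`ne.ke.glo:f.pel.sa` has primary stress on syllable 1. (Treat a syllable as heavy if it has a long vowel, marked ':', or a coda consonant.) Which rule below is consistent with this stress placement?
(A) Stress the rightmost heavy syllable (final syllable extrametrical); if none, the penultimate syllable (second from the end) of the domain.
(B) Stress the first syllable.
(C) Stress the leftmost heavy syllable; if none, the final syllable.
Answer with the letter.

B

Rule A → syllable 4 (observed: 1).
Rule B → syllable 1 ✓.
Rule C → syllable 3 (observed: 1).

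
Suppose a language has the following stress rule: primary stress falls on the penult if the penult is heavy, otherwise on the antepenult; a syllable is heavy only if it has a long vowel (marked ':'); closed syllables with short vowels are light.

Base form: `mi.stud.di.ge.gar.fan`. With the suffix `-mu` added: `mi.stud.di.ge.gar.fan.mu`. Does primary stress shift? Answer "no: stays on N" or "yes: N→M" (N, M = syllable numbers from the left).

yes: 4→5

Base `mi.stud.di.ge.gar.fan` (6 syllables):
  Weights: 4 ge L, 5 gar L, 6 fan L.
  The penult (syllable 5, gar) is light, so stress falls on the antepenult (syllable 4, ge).
  → primary stress on syllable 4.
Suffixed `mi.stud.di.ge.gar.fan.mu` (7 syllables):
  Weights: 5 gar L, 6 fan L, 7 mu L.
  The penult (syllable 6, fan) is light, so stress falls on the antepenult (syllable 5, gar).
  → primary stress on syllable 5.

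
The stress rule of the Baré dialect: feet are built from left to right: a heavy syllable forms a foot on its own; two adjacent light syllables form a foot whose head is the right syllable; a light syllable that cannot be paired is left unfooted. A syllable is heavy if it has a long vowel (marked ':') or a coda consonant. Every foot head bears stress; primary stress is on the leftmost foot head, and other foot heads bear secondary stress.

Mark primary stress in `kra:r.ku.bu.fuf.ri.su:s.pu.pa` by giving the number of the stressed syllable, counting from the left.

1

Weights: 1 kra:r H, 2 ku L, 3 bu L, 4 fuf H, 5 ri L, 6 su:s H, 7 pu L, 8 pa L.
Parse left to right (heavy = foot alone; LL = one foot; stranded L unfooted): (ˈkra:r) (ku.ˈbu) (ˈfuf) ri (ˈsu:s) (pu.ˈpa).
Foot heads: 1, 3, 4, 6, 8.
Primary stress on the leftmost head = syllable 1.
Primary stress: syllable 1 → ˈkra:r.ku.bu.fuf.ri.su:s.pu.pa.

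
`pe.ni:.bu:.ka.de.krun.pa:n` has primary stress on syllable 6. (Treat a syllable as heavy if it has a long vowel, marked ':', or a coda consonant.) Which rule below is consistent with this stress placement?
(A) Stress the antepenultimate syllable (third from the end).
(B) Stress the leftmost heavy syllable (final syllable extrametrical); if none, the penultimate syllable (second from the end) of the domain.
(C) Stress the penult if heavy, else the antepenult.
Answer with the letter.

C

Rule A → syllable 5 (observed: 6).
Rule B → syllable 2 (observed: 6).
Rule C → syllable 6 ✓.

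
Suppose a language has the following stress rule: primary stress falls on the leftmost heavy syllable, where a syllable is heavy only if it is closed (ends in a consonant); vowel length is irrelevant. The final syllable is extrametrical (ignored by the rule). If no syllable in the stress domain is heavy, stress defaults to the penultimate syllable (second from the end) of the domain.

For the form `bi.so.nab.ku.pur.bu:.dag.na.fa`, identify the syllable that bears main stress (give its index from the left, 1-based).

The final syllable (9, fa) is extrametrical; the stress domain is syllables 1–8.
Weights: 1 bi L, 2 so L, 3 nab H, 4 ku L, 5 pur H, 6 bu: L, 7 dag H, 8 na L.
Heavy syllables in the domain: 3, 5, 7. The leftmost is syllable 3 (nab).
Primary stress: syllable 3 → bi.so.ˈnab.ku.pur.bu:.dag.na.fa.

3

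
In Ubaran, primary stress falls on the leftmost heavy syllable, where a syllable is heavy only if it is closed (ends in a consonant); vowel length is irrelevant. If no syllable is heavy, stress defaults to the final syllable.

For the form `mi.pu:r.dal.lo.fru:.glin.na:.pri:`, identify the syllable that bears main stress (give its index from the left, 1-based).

2

Weights: 1 mi L, 2 pu:r H, 3 dal H, 4 lo L, 5 fru: L, 6 glin H, 7 na: L, 8 pri: L.
Heavy syllables in the domain: 2, 3, 6. The leftmost is syllable 2 (pu:r).
Primary stress: syllable 2 → mi.ˈpu:r.dal.lo.fru:.glin.na:.pri:.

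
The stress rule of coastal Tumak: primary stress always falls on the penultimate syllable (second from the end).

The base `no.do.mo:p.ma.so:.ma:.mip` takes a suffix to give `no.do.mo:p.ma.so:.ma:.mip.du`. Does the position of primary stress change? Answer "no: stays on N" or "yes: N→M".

yes: 6→7

Base `no.do.mo:p.ma.so:.ma:.mip` (7 syllables):
  The word has 7 syllables; the penultimate syllable (second from the end) is syllable 6 (ma:).
  → primary stress on syllable 6.
Suffixed `no.do.mo:p.ma.so:.ma:.mip.du` (8 syllables):
  The word has 8 syllables; the penultimate syllable (second from the end) is syllable 7 (mip).
  → primary stress on syllable 7.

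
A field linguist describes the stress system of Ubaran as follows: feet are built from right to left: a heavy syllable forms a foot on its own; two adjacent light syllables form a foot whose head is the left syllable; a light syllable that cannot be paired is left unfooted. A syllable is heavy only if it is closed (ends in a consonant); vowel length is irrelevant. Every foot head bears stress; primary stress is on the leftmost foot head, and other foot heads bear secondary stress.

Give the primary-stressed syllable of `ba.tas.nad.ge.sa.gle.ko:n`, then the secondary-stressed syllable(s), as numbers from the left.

Weights: 1 ba L, 2 tas H, 3 nad H, 4 ge L, 5 sa L, 6 gle L, 7 ko:n H.
Parse right to left (heavy = foot alone; LL = one foot; stranded L unfooted): ba (ˈtas) (ˈnad) ge (ˈsa.gle) (ˈko:n).
Foot heads: 2, 3, 5, 7.
Primary stress on the leftmost head = syllable 2.
Secondary stress on 3, 5, 7: ba.ˈtas.ˌnad.ge.ˌsa.gle.ˌko:n.

primary 2, secondary 3, 5, 7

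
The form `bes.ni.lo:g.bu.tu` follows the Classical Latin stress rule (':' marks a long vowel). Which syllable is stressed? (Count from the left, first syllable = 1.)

3

Classical Latin: stress the penult if heavy (long vowel or closed), else the antepenult.
Weights: 3 lo:g H, 4 bu L, 5 tu L.
The penult (syllable 4, bu) is light, so stress falls on the antepenult (syllable 3, lo:g).
Stress on syllable 3: bes.ni.ˈlo:g.bu.tu.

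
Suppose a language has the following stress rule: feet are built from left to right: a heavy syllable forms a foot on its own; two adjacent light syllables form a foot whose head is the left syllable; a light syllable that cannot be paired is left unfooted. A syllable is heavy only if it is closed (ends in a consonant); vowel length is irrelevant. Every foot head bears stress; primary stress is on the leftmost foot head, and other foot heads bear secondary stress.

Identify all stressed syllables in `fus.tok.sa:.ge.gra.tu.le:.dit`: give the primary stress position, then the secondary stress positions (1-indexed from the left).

primary 1, secondary 2, 3, 5, 8

Weights: 1 fus H, 2 tok H, 3 sa: L, 4 ge L, 5 gra L, 6 tu L, 7 le: L, 8 dit H.
Parse left to right (heavy = foot alone; LL = one foot; stranded L unfooted): (ˈfus) (ˈtok) (ˈsa:.ge) (ˈgra.tu) le: (ˈdit).
Foot heads: 1, 2, 3, 5, 8.
Primary stress on the leftmost head = syllable 1.
Secondary stress on 2, 3, 5, 8: ˈfus.ˌtok.ˌsa:.ge.ˌgra.tu.le:.ˌdit.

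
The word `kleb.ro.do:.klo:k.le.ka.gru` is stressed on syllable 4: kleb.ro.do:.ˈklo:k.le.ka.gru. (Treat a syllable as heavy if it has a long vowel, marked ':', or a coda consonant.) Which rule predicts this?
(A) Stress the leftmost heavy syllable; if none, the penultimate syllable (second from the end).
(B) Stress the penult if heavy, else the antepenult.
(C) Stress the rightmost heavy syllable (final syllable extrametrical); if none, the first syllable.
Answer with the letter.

C

Rule A → syllable 1 (observed: 4).
Rule B → syllable 5 (observed: 4).
Rule C → syllable 4 ✓.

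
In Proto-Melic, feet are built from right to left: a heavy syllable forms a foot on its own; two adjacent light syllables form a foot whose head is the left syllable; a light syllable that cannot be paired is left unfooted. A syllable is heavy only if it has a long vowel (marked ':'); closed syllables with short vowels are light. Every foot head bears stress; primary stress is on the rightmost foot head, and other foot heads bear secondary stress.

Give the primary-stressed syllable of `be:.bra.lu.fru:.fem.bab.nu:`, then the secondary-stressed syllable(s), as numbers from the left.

Weights: 1 be: H, 2 bra L, 3 lu L, 4 fru: H, 5 fem L, 6 bab L, 7 nu: H.
Parse right to left (heavy = foot alone; LL = one foot; stranded L unfooted): (ˈbe:) (ˈbra.lu) (ˈfru:) (ˈfem.bab) (ˈnu:).
Foot heads: 1, 2, 4, 5, 7.
Primary stress on the rightmost head = syllable 7.
Secondary stress on 1, 2, 4, 5: ˌbe:.ˌbra.lu.ˌfru:.ˌfem.bab.ˈnu:.

primary 7, secondary 1, 2, 4, 5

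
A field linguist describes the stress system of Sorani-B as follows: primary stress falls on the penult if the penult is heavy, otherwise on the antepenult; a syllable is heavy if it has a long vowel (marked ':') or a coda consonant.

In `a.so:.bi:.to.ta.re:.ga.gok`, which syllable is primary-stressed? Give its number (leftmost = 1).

6

Weights: 6 re: H, 7 ga L, 8 gok H.
The penult (syllable 7, ga) is light, so stress falls on the antepenult (syllable 6, re:).
Primary stress: syllable 6 → a.so:.bi:.to.ta.ˈre:.ga.gok.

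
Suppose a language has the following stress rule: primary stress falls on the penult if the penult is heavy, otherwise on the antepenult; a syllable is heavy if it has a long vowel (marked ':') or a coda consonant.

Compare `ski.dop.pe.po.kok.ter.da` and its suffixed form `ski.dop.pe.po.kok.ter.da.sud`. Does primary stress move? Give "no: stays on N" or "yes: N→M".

no: stays on 6

Base `ski.dop.pe.po.kok.ter.da` (7 syllables):
  Weights: 5 kok H, 6 ter H, 7 da L.
  The penult (syllable 6, ter) is heavy, so it takes stress.
  → primary stress on syllable 6.
Suffixed `ski.dop.pe.po.kok.ter.da.sud` (8 syllables):
  Weights: 6 ter H, 7 da L, 8 sud H.
  The penult (syllable 7, da) is light, so stress falls on the antepenult (syllable 6, ter).
  → primary stress on syllable 6.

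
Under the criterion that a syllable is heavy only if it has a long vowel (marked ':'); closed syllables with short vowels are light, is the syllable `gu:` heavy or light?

heavy

`gu:`: long vowel, open (no coda). Long vowel → heavy.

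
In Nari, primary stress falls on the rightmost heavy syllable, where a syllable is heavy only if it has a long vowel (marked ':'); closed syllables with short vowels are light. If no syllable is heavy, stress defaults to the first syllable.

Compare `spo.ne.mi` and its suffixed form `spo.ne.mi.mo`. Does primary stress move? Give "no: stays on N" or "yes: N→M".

no: stays on 1

Base `spo.ne.mi` (3 syllables):
  Weights: 1 spo L, 2 ne L, 3 mi L.
  No heavy syllable in the domain; default to the first syllable = syllable 1.
  → primary stress on syllable 1.
Suffixed `spo.ne.mi.mo` (4 syllables):
  Weights: 1 spo L, 2 ne L, 3 mi L, 4 mo L.
  No heavy syllable in the domain; default to the first syllable = syllable 1.
  → primary stress on syllable 1.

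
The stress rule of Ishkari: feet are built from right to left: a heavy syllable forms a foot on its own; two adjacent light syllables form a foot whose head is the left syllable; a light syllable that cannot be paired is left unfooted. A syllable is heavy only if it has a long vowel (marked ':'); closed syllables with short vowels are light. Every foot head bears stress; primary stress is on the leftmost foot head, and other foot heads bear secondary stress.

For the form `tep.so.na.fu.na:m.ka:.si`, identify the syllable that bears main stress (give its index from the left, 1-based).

1

Weights: 1 tep L, 2 so L, 3 na L, 4 fu L, 5 na:m H, 6 ka: H, 7 si L.
Parse right to left (heavy = foot alone; LL = one foot; stranded L unfooted): (ˈtep.so) (ˈna.fu) (ˈna:m) (ˈka:) si.
Foot heads: 1, 3, 5, 6.
Primary stress on the leftmost head = syllable 1.
Primary stress: syllable 1 → ˈtep.so.na.fu.na:m.ka:.si.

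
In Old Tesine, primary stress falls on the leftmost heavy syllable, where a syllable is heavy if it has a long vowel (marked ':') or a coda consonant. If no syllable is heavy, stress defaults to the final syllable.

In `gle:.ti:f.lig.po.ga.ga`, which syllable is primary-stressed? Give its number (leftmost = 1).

Weights: 1 gle: H, 2 ti:f H, 3 lig H, 4 po L, 5 ga L, 6 ga L.
Heavy syllables in the domain: 1, 2, 3. The leftmost is syllable 1 (gle:).
Primary stress: syllable 1 → ˈgle:.ti:f.lig.po.ga.ga.

1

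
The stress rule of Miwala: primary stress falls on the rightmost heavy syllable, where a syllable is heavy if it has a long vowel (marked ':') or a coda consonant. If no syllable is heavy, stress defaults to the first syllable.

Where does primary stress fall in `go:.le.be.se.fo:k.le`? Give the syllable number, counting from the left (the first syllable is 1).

5

Weights: 1 go: H, 2 le L, 3 be L, 4 se L, 5 fo:k H, 6 le L.
Heavy syllables in the domain: 1, 5. The rightmost is syllable 5 (fo:k).
Primary stress: syllable 5 → go:.le.be.se.ˈfo:k.le.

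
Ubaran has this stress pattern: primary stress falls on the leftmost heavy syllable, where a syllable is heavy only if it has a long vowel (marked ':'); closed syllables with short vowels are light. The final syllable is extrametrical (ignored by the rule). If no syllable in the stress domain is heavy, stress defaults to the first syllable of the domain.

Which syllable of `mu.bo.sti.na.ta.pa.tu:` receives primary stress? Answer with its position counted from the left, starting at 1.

1

The final syllable (7, tu:) is extrametrical; the stress domain is syllables 1–6.
Weights: 1 mu L, 2 bo L, 3 sti L, 4 na L, 5 ta L, 6 pa L.
No heavy syllable in the domain; default to the first syllable of the domain = syllable 1.
Primary stress: syllable 1 → ˈmu.bo.sti.na.ta.pa.tu:.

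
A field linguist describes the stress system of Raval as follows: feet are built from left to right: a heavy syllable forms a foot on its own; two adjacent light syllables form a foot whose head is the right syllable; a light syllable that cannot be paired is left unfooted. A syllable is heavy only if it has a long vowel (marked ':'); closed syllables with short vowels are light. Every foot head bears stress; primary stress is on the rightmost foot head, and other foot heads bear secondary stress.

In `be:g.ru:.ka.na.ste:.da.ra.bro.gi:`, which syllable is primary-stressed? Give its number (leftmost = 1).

Weights: 1 be:g H, 2 ru: H, 3 ka L, 4 na L, 5 ste: H, 6 da L, 7 ra L, 8 bro L, 9 gi: H.
Parse left to right (heavy = foot alone; LL = one foot; stranded L unfooted): (ˈbe:g) (ˈru:) (ka.ˈna) (ˈste:) (da.ˈra) bro (ˈgi:).
Foot heads: 1, 2, 4, 5, 7, 9.
Primary stress on the rightmost head = syllable 9.
Primary stress: syllable 9 → be:g.ru:.ka.na.ste:.da.ra.bro.ˈgi:.

9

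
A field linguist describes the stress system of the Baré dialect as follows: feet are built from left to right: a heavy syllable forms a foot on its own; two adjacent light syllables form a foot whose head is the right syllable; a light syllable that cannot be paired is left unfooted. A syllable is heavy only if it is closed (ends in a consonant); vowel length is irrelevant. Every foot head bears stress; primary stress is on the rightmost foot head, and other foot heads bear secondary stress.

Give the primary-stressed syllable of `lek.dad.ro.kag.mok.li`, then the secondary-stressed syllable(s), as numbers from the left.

Weights: 1 lek H, 2 dad H, 3 ro L, 4 kag H, 5 mok H, 6 li L.
Parse left to right (heavy = foot alone; LL = one foot; stranded L unfooted): (ˈlek) (ˈdad) ro (ˈkag) (ˈmok) li.
Foot heads: 1, 2, 4, 5.
Primary stress on the rightmost head = syllable 5.
Secondary stress on 1, 2, 4: ˌlek.ˌdad.ro.ˌkag.ˈmok.li.

primary 5, secondary 1, 2, 4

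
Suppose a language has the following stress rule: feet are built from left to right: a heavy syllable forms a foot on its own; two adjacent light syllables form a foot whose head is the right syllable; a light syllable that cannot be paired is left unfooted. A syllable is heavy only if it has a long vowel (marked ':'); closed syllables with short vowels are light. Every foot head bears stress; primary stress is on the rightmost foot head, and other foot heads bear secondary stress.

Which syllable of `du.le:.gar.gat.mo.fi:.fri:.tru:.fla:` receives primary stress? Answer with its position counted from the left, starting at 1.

Weights: 1 du L, 2 le: H, 3 gar L, 4 gat L, 5 mo L, 6 fi: H, 7 fri: H, 8 tru: H, 9 fla: H.
Parse left to right (heavy = foot alone; LL = one foot; stranded L unfooted): du (ˈle:) (gar.ˈgat) mo (ˈfi:) (ˈfri:) (ˈtru:) (ˈfla:).
Foot heads: 2, 4, 6, 7, 8, 9.
Primary stress on the rightmost head = syllable 9.
Primary stress: syllable 9 → du.le:.gar.gat.mo.fi:.fri:.tru:.ˈfla:.

9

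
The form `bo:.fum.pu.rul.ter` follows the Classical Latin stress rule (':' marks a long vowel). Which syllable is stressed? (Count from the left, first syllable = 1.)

Classical Latin: stress the penult if heavy (long vowel or closed), else the antepenult.
Weights: 3 pu L, 4 rul H, 5 ter H.
The penult (syllable 4, rul) is heavy, so it takes stress.
Stress on syllable 4: bo:.fum.pu.ˈrul.ter.

4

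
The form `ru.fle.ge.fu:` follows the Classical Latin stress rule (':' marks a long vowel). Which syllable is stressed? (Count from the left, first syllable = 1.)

Classical Latin: stress the penult if heavy (long vowel or closed), else the antepenult.
Weights: 2 fle L, 3 ge L, 4 fu: H.
The penult (syllable 3, ge) is light, so stress falls on the antepenult (syllable 2, fle).
Stress on syllable 2: ru.ˈfle.ge.fu:.

2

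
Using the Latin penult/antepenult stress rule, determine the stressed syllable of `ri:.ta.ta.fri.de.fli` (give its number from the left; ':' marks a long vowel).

Classical Latin: stress the penult if heavy (long vowel or closed), else the antepenult.
Weights: 4 fri L, 5 de L, 6 fli L.
The penult (syllable 5, de) is light, so stress falls on the antepenult (syllable 4, fri).
Stress on syllable 4: ri:.ta.ta.ˈfri.de.fli.

4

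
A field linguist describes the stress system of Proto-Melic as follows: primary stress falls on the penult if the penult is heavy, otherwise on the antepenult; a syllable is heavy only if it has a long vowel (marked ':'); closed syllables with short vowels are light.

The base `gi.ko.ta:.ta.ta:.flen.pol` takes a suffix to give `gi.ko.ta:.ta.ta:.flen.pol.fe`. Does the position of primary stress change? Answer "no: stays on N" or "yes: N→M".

yes: 5→6

Base `gi.ko.ta:.ta.ta:.flen.pol` (7 syllables):
  Weights: 5 ta: H, 6 flen L, 7 pol L.
  The penult (syllable 6, flen) is light, so stress falls on the antepenult (syllable 5, ta:).
  → primary stress on syllable 5.
Suffixed `gi.ko.ta:.ta.ta:.flen.pol.fe` (8 syllables):
  Weights: 6 flen L, 7 pol L, 8 fe L.
  The penult (syllable 7, pol) is light, so stress falls on the antepenult (syllable 6, flen).
  → primary stress on syllable 6.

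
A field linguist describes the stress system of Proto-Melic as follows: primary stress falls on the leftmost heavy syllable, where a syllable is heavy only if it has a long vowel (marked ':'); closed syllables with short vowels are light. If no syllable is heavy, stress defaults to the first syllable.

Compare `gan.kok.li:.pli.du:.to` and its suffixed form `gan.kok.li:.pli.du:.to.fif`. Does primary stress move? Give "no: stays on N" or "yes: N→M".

Base `gan.kok.li:.pli.du:.to` (6 syllables):
  Weights: 1 gan L, 2 kok L, 3 li: H, 4 pli L, 5 du: H, 6 to L.
  Heavy syllables in the domain: 3, 5. The leftmost is syllable 3 (li:).
  → primary stress on syllable 3.
Suffixed `gan.kok.li:.pli.du:.to.fif` (7 syllables):
  Weights: 1 gan L, 2 kok L, 3 li: H, 4 pli L, 5 du: H, 6 to L, 7 fif L.
  Heavy syllables in the domain: 3, 5. The leftmost is syllable 3 (li:).
  → primary stress on syllable 3.

no: stays on 3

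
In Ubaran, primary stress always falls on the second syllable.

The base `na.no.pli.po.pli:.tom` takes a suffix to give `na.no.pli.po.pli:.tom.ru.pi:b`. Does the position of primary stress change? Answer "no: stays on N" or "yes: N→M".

Base `na.no.pli.po.pli:.tom` (6 syllables):
  The word has 6 syllables; the second syllable is syllable 2 (no).
  → primary stress on syllable 2.
Suffixed `na.no.pli.po.pli:.tom.ru.pi:b` (8 syllables):
  The word has 8 syllables; the second syllable is syllable 2 (no).
  → primary stress on syllable 2.

no: stays on 2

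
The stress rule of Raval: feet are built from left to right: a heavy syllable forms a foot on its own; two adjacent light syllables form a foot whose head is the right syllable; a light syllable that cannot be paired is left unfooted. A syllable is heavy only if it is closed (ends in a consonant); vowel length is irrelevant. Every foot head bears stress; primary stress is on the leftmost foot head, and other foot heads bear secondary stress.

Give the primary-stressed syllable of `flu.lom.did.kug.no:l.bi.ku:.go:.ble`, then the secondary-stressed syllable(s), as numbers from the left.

Weights: 1 flu L, 2 lom H, 3 did H, 4 kug H, 5 no:l H, 6 bi L, 7 ku: L, 8 go: L, 9 ble L.
Parse left to right (heavy = foot alone; LL = one foot; stranded L unfooted): flu (ˈlom) (ˈdid) (ˈkug) (ˈno:l) (bi.ˈku:) (go:.ˈble).
Foot heads: 2, 3, 4, 5, 7, 9.
Primary stress on the leftmost head = syllable 2.
Secondary stress on 3, 4, 5, 7, 9: flu.ˈlom.ˌdid.ˌkug.ˌno:l.bi.ˌku:.go:.ˌble.

primary 2, secondary 3, 4, 5, 7, 9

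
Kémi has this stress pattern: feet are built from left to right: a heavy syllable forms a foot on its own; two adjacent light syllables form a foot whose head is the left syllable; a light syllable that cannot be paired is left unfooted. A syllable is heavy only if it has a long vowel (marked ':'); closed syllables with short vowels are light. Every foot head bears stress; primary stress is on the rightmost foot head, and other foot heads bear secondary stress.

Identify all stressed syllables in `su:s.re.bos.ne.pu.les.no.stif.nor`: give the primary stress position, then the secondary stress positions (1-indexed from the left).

Weights: 1 su:s H, 2 re L, 3 bos L, 4 ne L, 5 pu L, 6 les L, 7 no L, 8 stif L, 9 nor L.
Parse left to right (heavy = foot alone; LL = one foot; stranded L unfooted): (ˈsu:s) (ˈre.bos) (ˈne.pu) (ˈles.no) (ˈstif.nor).
Foot heads: 1, 2, 4, 6, 8.
Primary stress on the rightmost head = syllable 8.
Secondary stress on 1, 2, 4, 6: ˌsu:s.ˌre.bos.ˌne.pu.ˌles.no.ˈstif.nor.

primary 8, secondary 1, 2, 4, 6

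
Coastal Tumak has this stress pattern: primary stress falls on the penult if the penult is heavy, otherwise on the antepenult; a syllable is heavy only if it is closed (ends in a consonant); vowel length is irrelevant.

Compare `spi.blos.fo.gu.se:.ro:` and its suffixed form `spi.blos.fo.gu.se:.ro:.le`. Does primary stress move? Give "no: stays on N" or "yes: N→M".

Base `spi.blos.fo.gu.se:.ro:` (6 syllables):
  Weights: 4 gu L, 5 se: L, 6 ro: L.
  The penult (syllable 5, se:) is light, so stress falls on the antepenult (syllable 4, gu).
  → primary stress on syllable 4.
Suffixed `spi.blos.fo.gu.se:.ro:.le` (7 syllables):
  Weights: 5 se: L, 6 ro: L, 7 le L.
  The penult (syllable 6, ro:) is light, so stress falls on the antepenult (syllable 5, se:).
  → primary stress on syllable 5.

yes: 4→5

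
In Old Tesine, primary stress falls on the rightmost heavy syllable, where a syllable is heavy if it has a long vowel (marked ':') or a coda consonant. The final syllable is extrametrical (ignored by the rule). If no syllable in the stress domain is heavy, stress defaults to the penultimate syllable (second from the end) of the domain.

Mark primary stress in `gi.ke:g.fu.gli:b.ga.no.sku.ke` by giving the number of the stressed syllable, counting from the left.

The final syllable (8, ke) is extrametrical; the stress domain is syllables 1–7.
Weights: 1 gi L, 2 ke:g H, 3 fu L, 4 gli:b H, 5 ga L, 6 no L, 7 sku L.
Heavy syllables in the domain: 2, 4. The rightmost is syllable 4 (gli:b).
Primary stress: syllable 4 → gi.ke:g.fu.ˈgli:b.ga.no.sku.ke.

4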